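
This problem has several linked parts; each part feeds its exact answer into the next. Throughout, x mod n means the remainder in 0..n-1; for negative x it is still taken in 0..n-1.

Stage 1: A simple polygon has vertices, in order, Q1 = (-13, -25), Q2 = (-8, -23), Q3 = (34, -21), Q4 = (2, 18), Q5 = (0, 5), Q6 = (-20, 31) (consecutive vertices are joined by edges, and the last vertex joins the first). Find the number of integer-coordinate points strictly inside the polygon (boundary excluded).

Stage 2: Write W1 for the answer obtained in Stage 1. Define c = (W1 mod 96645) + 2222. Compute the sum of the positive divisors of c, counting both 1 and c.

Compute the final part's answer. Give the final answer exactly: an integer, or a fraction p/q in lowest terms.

5364

Stage 1: cross terms: (-13*-23 - -8*-25)=99, (-8*-21 - 34*-23)=950, (34*18 - 2*-21)=654, (2*5 - 0*18)=10, (0*31 - -20*5)=100, (-20*-25 - -13*31)=903; twice the area = |2716| = 2716; area = 1358; boundary points = 1 + 2 + 1 + 1 + 2 + 7 = 14; strictly interior points = area - boundary/2 + 1 = 1352; answer 1352
Stage 2: W1 = 1352; c = 3574; 3574 = 2 * 1787; sigma = (1 + 2) * (1 + 1787) = 3 * 1788 = 5364; answer 5364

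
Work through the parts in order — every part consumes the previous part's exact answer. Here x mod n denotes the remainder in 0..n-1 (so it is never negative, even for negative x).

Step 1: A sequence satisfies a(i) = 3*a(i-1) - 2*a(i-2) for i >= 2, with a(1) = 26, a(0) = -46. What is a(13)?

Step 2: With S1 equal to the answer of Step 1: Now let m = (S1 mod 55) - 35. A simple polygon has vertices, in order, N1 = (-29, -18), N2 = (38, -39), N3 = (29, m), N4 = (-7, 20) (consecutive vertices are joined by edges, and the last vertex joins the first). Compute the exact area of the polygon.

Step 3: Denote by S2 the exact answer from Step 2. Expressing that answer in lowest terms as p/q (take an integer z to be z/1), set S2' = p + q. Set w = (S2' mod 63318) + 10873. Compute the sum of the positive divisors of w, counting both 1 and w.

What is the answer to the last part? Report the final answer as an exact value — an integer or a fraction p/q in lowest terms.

Step 1: a(2) = 3*(26) - 2*(-46) = 170; iterating: a(2)=170, a(3)=458, a(4)=1034, a(5)=2186, a(6)=4490, a(7)=9098, a(8)=18314, a(9)=36746, a(10)=73610, a(11)=147338, a(12)=294794, a(13)=589706; answer 589706
Step 2: S1 = 589706; m = 16; cross terms: (-29*-39 - 38*-18)=1815, (38*16 - 29*-39)=1739, (29*20 - -7*16)=692, (-7*-18 - -29*20)=706; twice the area = |4952| = 4952; area = 2476; answer 2476
Step 3: S2 = 2476; threaded value p + q = 2477; w = 13350; 13350 = 2 * 3 * 5^2 * 89; sigma = (1 + 2) * (1 + 3) * (1 + 5 + 25) * (1 + 89) = 3 * 4 * 31 * 90 = 33480; answer 33480

33480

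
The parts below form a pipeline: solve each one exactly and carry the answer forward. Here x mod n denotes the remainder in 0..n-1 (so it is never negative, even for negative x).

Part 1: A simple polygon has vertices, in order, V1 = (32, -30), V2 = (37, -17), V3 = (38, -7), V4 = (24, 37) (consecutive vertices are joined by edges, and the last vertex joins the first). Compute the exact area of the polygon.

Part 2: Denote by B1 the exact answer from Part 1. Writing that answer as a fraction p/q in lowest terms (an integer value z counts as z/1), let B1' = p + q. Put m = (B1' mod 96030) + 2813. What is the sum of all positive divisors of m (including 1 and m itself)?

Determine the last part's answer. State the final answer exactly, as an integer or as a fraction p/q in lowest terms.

Part 1: cross terms: (32*-17 - 37*-30)=566, (37*-7 - 38*-17)=387, (38*37 - 24*-7)=1574, (24*-30 - 32*37)=-1904; twice the area = |623| = 623; area = 623/2; answer 623/2
Part 2: B1 = 623/2; threaded value p + q = 625; m = 3438; 3438 = 2 * 3^2 * 191; sigma = (1 + 2) * (1 + 3 + 9) * (1 + 191) = 3 * 13 * 192 = 7488; answer 7488

7488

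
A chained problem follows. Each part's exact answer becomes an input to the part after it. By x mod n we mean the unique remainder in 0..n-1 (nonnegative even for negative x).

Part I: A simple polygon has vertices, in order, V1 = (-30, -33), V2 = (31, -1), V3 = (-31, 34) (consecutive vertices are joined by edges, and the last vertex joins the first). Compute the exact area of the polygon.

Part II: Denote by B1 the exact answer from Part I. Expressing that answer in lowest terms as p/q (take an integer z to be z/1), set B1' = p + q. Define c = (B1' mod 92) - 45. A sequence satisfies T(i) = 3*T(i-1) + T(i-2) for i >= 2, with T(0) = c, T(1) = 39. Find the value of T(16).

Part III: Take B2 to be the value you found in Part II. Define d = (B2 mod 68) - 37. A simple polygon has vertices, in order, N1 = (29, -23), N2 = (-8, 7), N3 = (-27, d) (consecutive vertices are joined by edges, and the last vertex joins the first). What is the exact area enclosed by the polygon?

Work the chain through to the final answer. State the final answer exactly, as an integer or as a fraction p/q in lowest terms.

Part I: cross terms: (-30*-1 - 31*-33)=1053, (31*34 - -31*-1)=1023, (-31*-33 - -30*34)=2043; twice the area = |4119| = 4119; area = 4119/2; answer 4119/2
Part II: B1 = 4119/2; threaded value p + q = 4121; c = 28; T(2) = 3*(39) + 1*(28) = 145; iterating: T(2)=145, T(3)=474, T(4)=1567, T(5)=5175, T(6)=17092, T(7)=56451, T(8)=186445, T(9)=615786, T(10)=2033803, T(11)=6717195, T(12)=22185388, T(13)=73273359, T(14)=242005465, T(15)=799289754, T(16)=2639874727; answer 2639874727
Part III: B2 = 2639874727; d = -26; cross terms: (29*7 - -8*-23)=19, (-8*-26 - -27*7)=397, (-27*-23 - 29*-26)=1375; twice the area = |1791| = 1791; area = 1791/2; answer 1791/2

1791/2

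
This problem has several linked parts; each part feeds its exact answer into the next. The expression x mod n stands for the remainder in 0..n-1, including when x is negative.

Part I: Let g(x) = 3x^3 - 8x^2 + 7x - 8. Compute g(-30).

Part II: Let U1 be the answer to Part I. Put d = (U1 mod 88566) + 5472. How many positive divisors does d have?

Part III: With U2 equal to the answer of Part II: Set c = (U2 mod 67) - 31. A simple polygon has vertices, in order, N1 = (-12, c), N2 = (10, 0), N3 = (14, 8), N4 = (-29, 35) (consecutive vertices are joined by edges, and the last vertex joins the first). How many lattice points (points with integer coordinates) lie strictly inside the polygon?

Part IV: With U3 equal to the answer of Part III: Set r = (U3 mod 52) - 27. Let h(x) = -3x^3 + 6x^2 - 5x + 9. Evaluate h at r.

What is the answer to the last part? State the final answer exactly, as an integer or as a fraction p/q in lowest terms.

-10823

Part I: 3*(-30)^3 - 8*(-30)^2 + 7*(-30)^1 - 8 = (-81000) + (-7200) + (-210) + (-8) = -88418; answer -88418
Part II: U1 = -88418; d = 5620; 5620 = 2^2 * 5 * 281; number of divisors = (2+1) * (1+1) * (1+1) = 12; answer 12
Part III: U2 = 12; c = -19; cross terms: (-12*0 - 10*-19)=190, (10*8 - 14*0)=80, (14*35 - -29*8)=722, (-29*-19 - -12*35)=971; twice the area = |1963| = 1963; area = 1963/2; boundary points = 1 + 4 + 1 + 1 = 7; strictly interior points = area - boundary/2 + 1 = 979; answer 979
Part IV: U3 = 979; r = 16; -3*(16)^3 + 6*(16)^2 - 5*(16)^1 + 9 = (-12288) + (1536) + (-80) + (9) = -10823; answer -10823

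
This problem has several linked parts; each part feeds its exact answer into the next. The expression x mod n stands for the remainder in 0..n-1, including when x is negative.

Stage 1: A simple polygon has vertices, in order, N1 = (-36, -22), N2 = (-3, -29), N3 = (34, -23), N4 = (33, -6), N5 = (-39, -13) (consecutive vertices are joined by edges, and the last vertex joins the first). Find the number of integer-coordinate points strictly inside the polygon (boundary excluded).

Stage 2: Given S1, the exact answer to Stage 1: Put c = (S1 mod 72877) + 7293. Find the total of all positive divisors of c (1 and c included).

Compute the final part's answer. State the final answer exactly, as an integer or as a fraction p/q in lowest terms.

Stage 1: cross terms: (-36*-29 - -3*-22)=978, (-3*-23 - 34*-29)=1055, (34*-6 - 33*-23)=555, (33*-13 - -39*-6)=-663, (-39*-22 - -36*-13)=390; twice the area = |2315| = 2315; area = 2315/2; boundary points = 1 + 1 + 1 + 1 + 3 = 7; strictly interior points = area - boundary/2 + 1 = 1155; answer 1155
Stage 2: S1 = 1155; c = 8448; 8448 = 2^8 * 3 * 11; sigma = (1 + 2 + 4 + 8 + 16 + 32 + 64 + 128 + 256) * (1 + 3) * (1 + 11) = 511 * 4 * 12 = 24528; answer 24528

24528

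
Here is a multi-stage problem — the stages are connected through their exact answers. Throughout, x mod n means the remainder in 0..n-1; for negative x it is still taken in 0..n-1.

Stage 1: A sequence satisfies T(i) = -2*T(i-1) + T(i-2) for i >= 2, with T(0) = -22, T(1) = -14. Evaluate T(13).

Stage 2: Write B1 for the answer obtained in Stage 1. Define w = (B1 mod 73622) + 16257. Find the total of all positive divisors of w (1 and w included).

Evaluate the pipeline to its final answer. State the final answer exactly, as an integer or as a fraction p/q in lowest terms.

Stage 1: T(2) = -2*(-14) + 1*(-22) = 6; iterating: T(2)=6, T(3)=-26, T(4)=58, T(5)=-142, T(6)=342, T(7)=-826, T(8)=1994, T(9)=-4814, T(10)=11622, T(11)=-28058, T(12)=67738, T(13)=-163534; answer -163534
Stage 2: B1 = -163534; w = 73589; 73589 is prime, so its only divisors are 1 and 73589; sigma = 1 + 73589 = 73590; answer 73590

73590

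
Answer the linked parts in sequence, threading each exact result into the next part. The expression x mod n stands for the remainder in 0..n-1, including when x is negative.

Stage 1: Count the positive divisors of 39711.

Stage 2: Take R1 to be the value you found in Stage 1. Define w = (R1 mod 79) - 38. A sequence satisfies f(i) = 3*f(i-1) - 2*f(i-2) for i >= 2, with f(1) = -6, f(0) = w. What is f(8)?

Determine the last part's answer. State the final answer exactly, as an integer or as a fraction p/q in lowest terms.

4058

Stage 1: 39711 = 3 * 7 * 31 * 61; number of divisors = (1+1) * (1+1) * (1+1) * (1+1) = 16; answer 16
Stage 2: R1 = 16; w = -22; f(2) = 3*(-6) - 2*(-22) = 26; iterating: f(2)=26, f(3)=90, f(4)=218, f(5)=474, f(6)=986, f(7)=2010, f(8)=4058; answer 4058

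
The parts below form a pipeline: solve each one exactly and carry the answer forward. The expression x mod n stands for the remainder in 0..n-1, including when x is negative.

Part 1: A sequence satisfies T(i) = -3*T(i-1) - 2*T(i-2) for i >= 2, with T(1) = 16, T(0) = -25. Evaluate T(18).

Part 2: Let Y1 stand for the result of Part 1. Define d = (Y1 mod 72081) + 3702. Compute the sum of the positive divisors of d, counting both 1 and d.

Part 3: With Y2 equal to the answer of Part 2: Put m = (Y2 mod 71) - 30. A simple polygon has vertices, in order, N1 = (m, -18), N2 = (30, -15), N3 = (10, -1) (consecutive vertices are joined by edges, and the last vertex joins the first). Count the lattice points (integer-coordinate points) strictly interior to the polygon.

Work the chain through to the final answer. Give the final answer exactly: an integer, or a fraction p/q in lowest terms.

25

Part 1: T(2) = -3*(16) - 2*(-25) = 2; iterating: T(2)=2, T(3)=-38, T(4)=110, T(5)=-254, T(6)=542, T(7)=-1118, T(8)=2270, T(9)=-4574, T(10)=9182, T(11)=-18398, T(12)=36830, T(13)=-73694, T(14)=147422, T(15)=-294878, T(16)=589790, T(17)=-1179614, T(18)=2359262; answer 2359262
Part 2: Y1 = 2359262; d = 56372; 56372 = 2^2 * 17 * 829; sigma = (1 + 2 + 4) * (1 + 17) * (1 + 829) = 7 * 18 * 830 = 104580; answer 104580
Part 3: Y2 = 104580; m = 38; cross terms: (38*-15 - 30*-18)=-30, (30*-1 - 10*-15)=120, (10*-18 - 38*-1)=-142; twice the area = |-52| = 52; area = 26; boundary points = 1 + 2 + 1 = 4; strictly interior points = area - boundary/2 + 1 = 25; answer 25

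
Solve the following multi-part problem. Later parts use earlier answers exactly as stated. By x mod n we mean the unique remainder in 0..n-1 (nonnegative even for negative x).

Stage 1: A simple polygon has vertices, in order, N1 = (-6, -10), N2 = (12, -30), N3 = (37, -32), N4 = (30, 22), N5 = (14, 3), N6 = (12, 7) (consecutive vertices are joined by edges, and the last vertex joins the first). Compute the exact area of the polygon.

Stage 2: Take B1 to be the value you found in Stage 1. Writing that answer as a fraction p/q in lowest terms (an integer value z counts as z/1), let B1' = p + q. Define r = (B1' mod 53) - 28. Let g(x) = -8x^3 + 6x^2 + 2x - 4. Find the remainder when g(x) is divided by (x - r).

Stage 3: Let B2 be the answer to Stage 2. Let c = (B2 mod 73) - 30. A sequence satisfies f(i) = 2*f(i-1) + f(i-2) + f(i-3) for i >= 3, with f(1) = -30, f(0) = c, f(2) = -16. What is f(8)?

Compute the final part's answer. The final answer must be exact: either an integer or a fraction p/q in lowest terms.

Stage 1: cross terms: (-6*-30 - 12*-10)=300, (12*-32 - 37*-30)=726, (37*22 - 30*-32)=1774, (30*3 - 14*22)=-218, (14*7 - 12*3)=62, (12*-10 - -6*7)=-78; twice the area = |2566| = 2566; area = 1283; answer 1283
Stage 2: B1 = 1283; threaded value p + q = 1284; r = -16; remainder = value at the root: -8*(-16)^3 + 6*(-16)^2 + 2*(-16)^1 - 4 = (32768) + (1536) + (-32) + (-4) = 34268; answer 34268
Stage 3: B2 = 34268; c = 1; f(3) = 2*(-16) + 1*(-30) + 1*(1) = -61; iterating: f(3)=-61, f(4)=-168, f(5)=-413, f(6)=-1055, f(7)=-2691, f(8)=-6850; answer -6850

-6850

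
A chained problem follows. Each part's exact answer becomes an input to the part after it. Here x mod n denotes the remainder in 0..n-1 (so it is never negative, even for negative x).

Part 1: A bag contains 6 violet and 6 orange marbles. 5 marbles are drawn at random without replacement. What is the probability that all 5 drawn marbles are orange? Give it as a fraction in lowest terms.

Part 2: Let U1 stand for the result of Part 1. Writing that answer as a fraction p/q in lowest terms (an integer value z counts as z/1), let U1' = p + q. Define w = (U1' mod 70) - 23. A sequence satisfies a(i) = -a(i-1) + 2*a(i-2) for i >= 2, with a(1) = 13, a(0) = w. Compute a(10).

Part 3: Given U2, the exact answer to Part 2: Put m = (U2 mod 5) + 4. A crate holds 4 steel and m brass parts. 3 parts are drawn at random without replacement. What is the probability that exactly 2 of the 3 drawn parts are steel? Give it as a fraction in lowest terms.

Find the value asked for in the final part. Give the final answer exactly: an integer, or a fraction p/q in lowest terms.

3/10

Part 1: total draws C(12,5) = 792; favorable C(6,5) = 6; P = 1/132; answer 1/132
Part 2: U1 = 1/132; threaded value p + q = 133; w = 40; a(2) = -1*(13) + 2*(40) = 67; iterating: a(2)=67, a(3)=-41, a(4)=175, a(5)=-257, a(6)=607, a(7)=-1121, a(8)=2335, a(9)=-4577, a(10)=9247; answer 9247
Part 3: U2 = 9247; m = 6; total draws C(10,3) = 120; favorable C(4,2)*C(6,1) = 36; P = 3/10; answer 3/10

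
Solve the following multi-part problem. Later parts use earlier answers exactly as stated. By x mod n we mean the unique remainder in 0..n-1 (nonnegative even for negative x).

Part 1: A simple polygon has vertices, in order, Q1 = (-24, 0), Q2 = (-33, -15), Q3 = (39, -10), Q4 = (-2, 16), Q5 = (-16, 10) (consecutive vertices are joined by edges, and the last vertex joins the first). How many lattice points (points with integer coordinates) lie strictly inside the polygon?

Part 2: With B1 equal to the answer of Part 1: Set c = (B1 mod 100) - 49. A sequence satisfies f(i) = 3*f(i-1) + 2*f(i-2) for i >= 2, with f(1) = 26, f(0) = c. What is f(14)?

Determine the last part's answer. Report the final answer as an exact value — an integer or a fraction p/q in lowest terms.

Part 1: cross terms: (-24*-15 - -33*0)=360, (-33*-10 - 39*-15)=915, (39*16 - -2*-10)=604, (-2*10 - -16*16)=236, (-16*0 - -24*10)=240; twice the area = |2355| = 2355; area = 2355/2; boundary points = 3 + 1 + 1 + 2 + 2 = 9; strictly interior points = area - boundary/2 + 1 = 1174; answer 1174
Part 2: B1 = 1174; c = 25; f(2) = 3*(26) + 2*(25) = 128; iterating: f(2)=128, f(3)=436, f(4)=1564, f(5)=5564, f(6)=19820, f(7)=70588, f(8)=251404, f(9)=895388, f(10)=3188972, f(11)=11357692, f(12)=40451020, f(13)=144068444, f(14)=513107372; answer 513107372

513107372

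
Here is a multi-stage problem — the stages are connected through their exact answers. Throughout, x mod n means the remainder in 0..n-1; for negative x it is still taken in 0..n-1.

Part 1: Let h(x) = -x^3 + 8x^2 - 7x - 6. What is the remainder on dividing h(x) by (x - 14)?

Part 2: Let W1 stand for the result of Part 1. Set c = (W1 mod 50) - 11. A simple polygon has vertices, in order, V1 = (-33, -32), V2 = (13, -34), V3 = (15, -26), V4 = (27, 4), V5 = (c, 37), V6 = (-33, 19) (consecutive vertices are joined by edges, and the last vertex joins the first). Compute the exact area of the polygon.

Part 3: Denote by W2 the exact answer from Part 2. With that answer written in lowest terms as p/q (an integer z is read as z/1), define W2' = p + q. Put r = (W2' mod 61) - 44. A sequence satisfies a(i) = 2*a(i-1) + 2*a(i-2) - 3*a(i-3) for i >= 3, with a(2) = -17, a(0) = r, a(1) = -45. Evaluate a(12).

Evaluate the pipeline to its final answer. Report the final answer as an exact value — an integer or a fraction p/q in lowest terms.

-15253

Part 1: remainder = value at the root: -1*(14)^3 + 8*(14)^2 - 7*(14)^1 - 6 = (-2744) + (1568) + (-98) + (-6) = -1280; answer -1280
Part 2: W1 = -1280; c = 9; cross terms: (-33*-34 - 13*-32)=1538, (13*-26 - 15*-34)=172, (15*4 - 27*-26)=762, (27*37 - 9*4)=963, (9*19 - -33*37)=1392, (-33*-32 - -33*19)=1683; twice the area = |6510| = 6510; area = 3255; answer 3255
Part 3: W2 = 3255; threaded value p + q = 3256; r = -21; a(3) = 2*(-17) + 2*(-45) - 3*(-21) = -61; iterating: a(3)=-61, a(4)=-21, a(5)=-113, a(6)=-85, a(7)=-333, a(8)=-497, a(9)=-1405, a(10)=-2805, a(11)=-6929, a(12)=-15253; answer -15253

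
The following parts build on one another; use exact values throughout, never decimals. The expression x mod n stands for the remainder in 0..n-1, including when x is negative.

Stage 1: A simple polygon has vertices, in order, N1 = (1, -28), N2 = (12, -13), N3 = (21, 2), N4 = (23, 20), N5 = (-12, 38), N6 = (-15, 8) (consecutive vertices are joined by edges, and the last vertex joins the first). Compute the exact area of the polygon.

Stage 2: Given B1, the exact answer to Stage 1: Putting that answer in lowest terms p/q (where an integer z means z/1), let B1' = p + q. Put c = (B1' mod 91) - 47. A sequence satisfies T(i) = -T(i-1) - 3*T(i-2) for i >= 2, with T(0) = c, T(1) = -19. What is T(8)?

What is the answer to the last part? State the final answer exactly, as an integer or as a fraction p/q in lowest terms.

-470

Stage 1: cross terms: (1*-13 - 12*-28)=323, (12*2 - 21*-13)=297, (21*20 - 23*2)=374, (23*38 - -12*20)=1114, (-12*8 - -15*38)=474, (-15*-28 - 1*8)=412; twice the area = |2994| = 2994; area = 1497; answer 1497
Stage 2: B1 = 1497; threaded value p + q = 1498; c = -5; T(2) = -1*(-19) - 3*(-5) = 34; iterating: T(2)=34, T(3)=23, T(4)=-125, T(5)=56, T(6)=319, T(7)=-487, T(8)=-470; answer -470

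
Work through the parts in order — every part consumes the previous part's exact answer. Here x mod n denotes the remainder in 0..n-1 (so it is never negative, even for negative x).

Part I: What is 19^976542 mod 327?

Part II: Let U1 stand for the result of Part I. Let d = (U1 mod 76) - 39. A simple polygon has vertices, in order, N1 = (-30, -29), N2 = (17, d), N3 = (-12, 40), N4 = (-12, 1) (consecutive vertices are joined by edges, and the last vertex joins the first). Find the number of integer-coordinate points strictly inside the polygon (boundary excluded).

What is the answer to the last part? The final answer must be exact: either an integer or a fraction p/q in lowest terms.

Part I: squarings mod 327: 19^1=19, 19^2=34, 19^4=175, 19^8=214, 19^16=16, 19^32=256, 19^64=136, 19^128=184, 19^256=175, 19^512=214, 19^1024=16, 19^2048=256, 19^4096=136, 19^8192=184, 19^16384=175, 19^32768=214, 19^65536=16, 19^131072=256, 19^262144=136, 19^524288=184; 19^976542 = 19^2 * 19^4 * 19^8 * 19^16 * 19^128 * 19^512 * 19^1024 * 19^8192 * 19^16384 * 19^32768 * 19^131072 * 19^262144 * 19^524288 = 64 (mod 327); answer 64
Part II: U1 = 64; d = 25; cross terms: (-30*25 - 17*-29)=-257, (17*40 - -12*25)=980, (-12*1 - -12*40)=468, (-12*-29 - -30*1)=378; twice the area = |1569| = 1569; area = 1569/2; boundary points = 1 + 1 + 39 + 6 = 47; strictly interior points = area - boundary/2 + 1 = 762; answer 762

762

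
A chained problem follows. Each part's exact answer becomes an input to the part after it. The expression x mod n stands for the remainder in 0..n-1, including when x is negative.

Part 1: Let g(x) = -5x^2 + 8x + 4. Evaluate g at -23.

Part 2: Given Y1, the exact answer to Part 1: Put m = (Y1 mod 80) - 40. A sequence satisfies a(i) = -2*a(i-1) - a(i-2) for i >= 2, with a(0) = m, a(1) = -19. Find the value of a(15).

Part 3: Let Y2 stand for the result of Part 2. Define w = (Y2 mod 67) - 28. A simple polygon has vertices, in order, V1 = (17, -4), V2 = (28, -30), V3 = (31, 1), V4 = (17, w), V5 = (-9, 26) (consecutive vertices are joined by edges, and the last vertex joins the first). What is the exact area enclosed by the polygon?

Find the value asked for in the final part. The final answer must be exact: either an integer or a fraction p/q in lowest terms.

Part 1: -5*(-23)^2 + 8*(-23)^1 + 4 = (-2645) + (-184) + (4) = -2825; answer -2825
Part 2: Y1 = -2825; m = 15; a(2) = -2*(-19) - 1*(15) = 23; iterating: a(2)=23, a(3)=-27, a(4)=31, a(5)=-35, a(6)=39, a(7)=-43, a(8)=47, a(9)=-51, a(10)=55, a(11)=-59, a(12)=63, a(13)=-67, a(14)=71, a(15)=-75; answer -75
Part 3: Y2 = -75; w = 31; cross terms: (17*-30 - 28*-4)=-398, (28*1 - 31*-30)=958, (31*31 - 17*1)=944, (17*26 - -9*31)=721, (-9*-4 - 17*26)=-406; twice the area = |1819| = 1819; area = 1819/2; answer 1819/2

1819/2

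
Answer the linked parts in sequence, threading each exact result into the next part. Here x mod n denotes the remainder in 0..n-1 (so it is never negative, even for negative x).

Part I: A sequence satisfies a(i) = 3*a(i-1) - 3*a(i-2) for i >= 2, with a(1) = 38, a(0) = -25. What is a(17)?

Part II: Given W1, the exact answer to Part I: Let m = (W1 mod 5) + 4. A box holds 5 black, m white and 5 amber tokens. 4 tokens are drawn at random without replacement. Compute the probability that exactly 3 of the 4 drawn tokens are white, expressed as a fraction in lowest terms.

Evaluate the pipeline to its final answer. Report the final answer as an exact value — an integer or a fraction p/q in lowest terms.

5/34

Part I: a(2) = 3*(38) - 3*(-25) = 189; iterating: a(2)=189, a(3)=453, a(4)=792, a(5)=1017, a(6)=675, a(7)=-1026, a(8)=-5103, a(9)=-12231, a(10)=-21384, a(11)=-27459, a(12)=-18225, a(13)=27702, a(14)=137781, a(15)=330237, a(16)=577368, a(17)=741393; answer 741393
Part II: W1 = 741393; m = 7; total draws C(17,4) = 2380; favorable C(7,3)*C(10,1) = 350; P = 5/34; answer 5/34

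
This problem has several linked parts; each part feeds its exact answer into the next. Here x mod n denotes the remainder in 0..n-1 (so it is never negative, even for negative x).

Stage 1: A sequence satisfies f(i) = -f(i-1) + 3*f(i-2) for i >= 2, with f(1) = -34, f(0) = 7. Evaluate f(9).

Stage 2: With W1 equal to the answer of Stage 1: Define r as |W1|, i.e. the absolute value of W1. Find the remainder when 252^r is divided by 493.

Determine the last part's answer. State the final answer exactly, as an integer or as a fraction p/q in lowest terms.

Stage 1: f(2) = -1*(-34) + 3*(7) = 55; iterating: f(2)=55, f(3)=-157, f(4)=322, f(5)=-793, f(6)=1759, f(7)=-4138, f(8)=9415, f(9)=-21829; answer -21829
Stage 2: W1 = -21829; r = 21829; squarings mod 493: 252^1=252, 252^2=400, 252^4=268, 252^8=339, 252^16=52, 252^32=239, 252^64=426, 252^128=52, 252^256=239, 252^512=426, 252^1024=52, 252^2048=239, 252^4096=426, 252^8192=52, 252^16384=239; 252^21829 = 252^1 * 252^4 * 252^64 * 252^256 * 252^1024 * 252^4096 * 252^16384 = 199 (mod 493); answer 199

199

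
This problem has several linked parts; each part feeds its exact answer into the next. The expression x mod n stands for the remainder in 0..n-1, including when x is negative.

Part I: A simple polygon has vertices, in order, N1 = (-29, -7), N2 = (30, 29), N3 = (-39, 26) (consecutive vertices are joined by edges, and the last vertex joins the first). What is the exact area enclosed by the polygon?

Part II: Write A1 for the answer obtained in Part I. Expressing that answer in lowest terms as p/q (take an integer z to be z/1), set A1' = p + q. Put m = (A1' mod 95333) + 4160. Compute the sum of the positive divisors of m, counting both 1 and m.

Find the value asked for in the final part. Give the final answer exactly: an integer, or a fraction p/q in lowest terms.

6470

Part I: cross terms: (-29*29 - 30*-7)=-631, (30*26 - -39*29)=1911, (-39*-7 - -29*26)=1027; twice the area = |2307| = 2307; area = 2307/2; answer 2307/2
Part II: A1 = 2307/2; threaded value p + q = 2309; m = 6469; 6469 is prime, so its only divisors are 1 and 6469; sigma = 1 + 6469 = 6470; answer 6470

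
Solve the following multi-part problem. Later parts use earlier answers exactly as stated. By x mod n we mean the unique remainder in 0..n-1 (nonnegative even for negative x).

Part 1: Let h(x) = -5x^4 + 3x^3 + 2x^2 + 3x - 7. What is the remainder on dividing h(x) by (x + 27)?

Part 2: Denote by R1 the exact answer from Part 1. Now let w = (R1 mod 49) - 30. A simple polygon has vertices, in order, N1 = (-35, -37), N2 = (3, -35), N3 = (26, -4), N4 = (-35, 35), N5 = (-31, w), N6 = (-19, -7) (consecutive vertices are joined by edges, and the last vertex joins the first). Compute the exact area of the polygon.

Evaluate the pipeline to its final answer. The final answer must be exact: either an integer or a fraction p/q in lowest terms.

Part 1: remainder = value at the root: -5*(-27)^4 + 3*(-27)^3 + 2*(-27)^2 + 3*(-27)^1 - 7 = (-2657205) + (-59049) + (1458) + (-81) + (-7) = -2714884; answer -2714884
Part 2: R1 = -2714884; w = -20; cross terms: (-35*-35 - 3*-37)=1336, (3*-4 - 26*-35)=898, (26*35 - -35*-4)=770, (-35*-20 - -31*35)=1785, (-31*-7 - -19*-20)=-163, (-19*-37 - -35*-7)=458; twice the area = |5084| = 5084; area = 2542; answer 2542

2542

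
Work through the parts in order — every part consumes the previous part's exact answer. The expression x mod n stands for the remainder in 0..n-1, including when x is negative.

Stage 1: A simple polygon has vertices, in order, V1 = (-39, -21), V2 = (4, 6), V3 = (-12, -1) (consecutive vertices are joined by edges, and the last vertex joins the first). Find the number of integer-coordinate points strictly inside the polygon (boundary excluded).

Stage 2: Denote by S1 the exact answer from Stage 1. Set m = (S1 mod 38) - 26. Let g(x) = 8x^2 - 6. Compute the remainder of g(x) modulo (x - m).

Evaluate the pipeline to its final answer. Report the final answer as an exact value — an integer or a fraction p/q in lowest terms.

Stage 1: cross terms: (-39*6 - 4*-21)=-150, (4*-1 - -12*6)=68, (-12*-21 - -39*-1)=213; twice the area = |131| = 131; area = 131/2; boundary points = 1 + 1 + 1 = 3; strictly interior points = area - boundary/2 + 1 = 65; answer 65
Stage 2: S1 = 65; m = 1; remainder = value at the root: 8*(1)^2 - 6 = (8) + (-6) = 2; answer 2

2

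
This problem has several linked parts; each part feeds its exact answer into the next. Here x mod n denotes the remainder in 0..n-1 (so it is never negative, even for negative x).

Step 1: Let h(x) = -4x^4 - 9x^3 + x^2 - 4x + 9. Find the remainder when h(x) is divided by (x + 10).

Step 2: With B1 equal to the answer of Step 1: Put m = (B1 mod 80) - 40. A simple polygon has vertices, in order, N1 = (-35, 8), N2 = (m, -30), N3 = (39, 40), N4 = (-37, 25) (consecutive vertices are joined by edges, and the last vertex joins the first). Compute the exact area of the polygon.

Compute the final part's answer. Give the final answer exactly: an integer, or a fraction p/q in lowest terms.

Step 1: remainder = value at the root: -4*(-10)^4 - 9*(-10)^3 + 1*(-10)^2 - 4*(-10)^1 + 9 = (-40000) + (9000) + (100) + (40) + (9) = -30851; answer -30851
Step 2: B1 = -30851; m = -11; cross terms: (-35*-30 - -11*8)=1138, (-11*40 - 39*-30)=730, (39*25 - -37*40)=2455, (-37*8 - -35*25)=579; twice the area = |4902| = 4902; area = 2451; answer 2451

2451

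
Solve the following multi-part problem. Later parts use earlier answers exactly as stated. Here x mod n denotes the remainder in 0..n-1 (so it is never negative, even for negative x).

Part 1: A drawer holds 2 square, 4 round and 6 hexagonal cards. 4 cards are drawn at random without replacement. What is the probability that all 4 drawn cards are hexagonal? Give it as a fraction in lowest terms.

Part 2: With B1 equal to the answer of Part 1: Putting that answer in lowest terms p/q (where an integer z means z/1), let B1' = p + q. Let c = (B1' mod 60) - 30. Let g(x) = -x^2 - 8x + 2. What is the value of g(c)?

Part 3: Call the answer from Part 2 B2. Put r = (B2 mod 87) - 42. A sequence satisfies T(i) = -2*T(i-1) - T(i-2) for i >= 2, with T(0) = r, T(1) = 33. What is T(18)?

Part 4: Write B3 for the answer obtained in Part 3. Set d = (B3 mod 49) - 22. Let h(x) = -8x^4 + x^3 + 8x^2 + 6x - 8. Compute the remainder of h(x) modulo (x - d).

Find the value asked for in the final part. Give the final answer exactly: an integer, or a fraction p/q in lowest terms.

Part 1: total draws C(12,4) = 495; favorable C(6,4) = 15; P = 1/33; answer 1/33
Part 2: B1 = 1/33; threaded value p + q = 34; c = 4; -1*(4)^2 - 8*(4)^1 + 2 = (-16) + (-32) + (2) = -46; answer -46
Part 3: B2 = -46; r = -1; T(2) = -2*(33) - 1*(-1) = -65; iterating: T(2)=-65, T(3)=97, T(4)=-129, T(5)=161, T(6)=-193, T(7)=225, T(8)=-257, T(9)=289, T(10)=-321, T(11)=353, T(12)=-385, T(13)=417, T(14)=-449, T(15)=481, T(16)=-513, T(17)=545, T(18)=-577; answer -577
Part 4: B3 = -577; d = -11; remainder = value at the root: -8*(-11)^4 + 1*(-11)^3 + 8*(-11)^2 + 6*(-11)^1 - 8 = (-117128) + (-1331) + (968) + (-66) + (-8) = -117565; answer -117565

-117565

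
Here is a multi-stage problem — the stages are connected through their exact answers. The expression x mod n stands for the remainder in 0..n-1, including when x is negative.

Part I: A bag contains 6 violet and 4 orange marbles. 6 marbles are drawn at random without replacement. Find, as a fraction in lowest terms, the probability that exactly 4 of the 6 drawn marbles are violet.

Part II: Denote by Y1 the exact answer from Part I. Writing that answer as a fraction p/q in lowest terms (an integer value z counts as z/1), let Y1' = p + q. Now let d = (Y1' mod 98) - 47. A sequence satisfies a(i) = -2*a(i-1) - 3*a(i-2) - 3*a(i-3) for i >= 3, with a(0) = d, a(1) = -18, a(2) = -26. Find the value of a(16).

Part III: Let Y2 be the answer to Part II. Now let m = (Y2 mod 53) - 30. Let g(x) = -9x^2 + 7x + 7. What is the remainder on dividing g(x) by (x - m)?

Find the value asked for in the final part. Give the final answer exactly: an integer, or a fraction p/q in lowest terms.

Part I: total draws C(10,6) = 210; favorable C(6,4)*C(4,2) = 90; P = 3/7; answer 3/7
Part II: Y1 = 3/7; threaded value p + q = 10; d = -37; a(3) = -2*(-26) - 3*(-18) - 3*(-37) = 217; iterating: a(3)=217, a(4)=-302, a(5)=31, a(6)=193, a(7)=427, a(8)=-1526, a(9)=1192, a(10)=913, a(11)=-824, a(12)=-4667, a(13)=9067, a(14)=-1661, a(15)=-9878, a(16)=-2462; answer -2462
Part III: Y2 = -2462; m = -1; remainder = value at the root: -9*(-1)^2 + 7*(-1)^1 + 7 = (-9) + (-7) + (7) = -9; answer -9

-9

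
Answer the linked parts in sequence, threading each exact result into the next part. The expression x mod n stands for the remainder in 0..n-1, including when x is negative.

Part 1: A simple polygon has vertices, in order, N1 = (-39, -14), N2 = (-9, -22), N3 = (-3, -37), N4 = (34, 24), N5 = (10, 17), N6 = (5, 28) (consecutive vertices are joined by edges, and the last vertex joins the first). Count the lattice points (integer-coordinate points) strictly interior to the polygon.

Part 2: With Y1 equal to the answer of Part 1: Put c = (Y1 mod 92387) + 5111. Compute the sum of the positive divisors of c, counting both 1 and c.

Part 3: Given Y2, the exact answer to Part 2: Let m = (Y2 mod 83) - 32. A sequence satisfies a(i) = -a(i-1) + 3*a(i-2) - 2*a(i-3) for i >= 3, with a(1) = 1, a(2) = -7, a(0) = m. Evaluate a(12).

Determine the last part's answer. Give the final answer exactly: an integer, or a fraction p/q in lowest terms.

Part 1: cross terms: (-39*-22 - -9*-14)=732, (-9*-37 - -3*-22)=267, (-3*24 - 34*-37)=1186, (34*17 - 10*24)=338, (10*28 - 5*17)=195, (5*-14 - -39*28)=1022; twice the area = |3740| = 3740; area = 1870; boundary points = 2 + 3 + 1 + 1 + 1 + 2 = 10; strictly interior points = area - boundary/2 + 1 = 1866; answer 1866
Part 2: Y1 = 1866; c = 6977; 6977 is prime, so its only divisors are 1 and 6977; sigma = 1 + 6977 = 6978; answer 6978
Part 3: Y2 = 6978; m = -26; a(3) = -1*(-7) + 3*(1) - 2*(-26) = 62; iterating: a(3)=62, a(4)=-85, a(5)=285, a(6)=-664, a(7)=1689, a(8)=-4251, a(9)=10646, a(10)=-26777, a(11)=67217, a(12)=-168840; answer -168840

-168840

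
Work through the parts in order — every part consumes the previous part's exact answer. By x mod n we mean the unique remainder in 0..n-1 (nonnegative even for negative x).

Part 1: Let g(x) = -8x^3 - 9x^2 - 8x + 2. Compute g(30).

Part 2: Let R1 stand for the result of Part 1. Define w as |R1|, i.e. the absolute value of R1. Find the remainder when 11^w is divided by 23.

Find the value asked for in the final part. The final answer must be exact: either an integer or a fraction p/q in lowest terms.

13

Part 1: -8*(30)^3 - 9*(30)^2 - 8*(30)^1 + 2 = (-216000) + (-8100) + (-240) + (2) = -224338; answer -224338
Part 2: R1 = -224338; w = 224338; squarings mod 23: 11^1=11, 11^2=6, 11^4=13, 11^8=8, 11^16=18, 11^32=2, 11^64=4, 11^128=16, 11^256=3, 11^512=9, 11^1024=12, 11^2048=6, 11^4096=13, 11^8192=8, 11^16384=18, 11^32768=2, 11^65536=4, 11^131072=16; 11^224338 = 11^2 * 11^16 * 11^64 * 11^1024 * 11^2048 * 11^8192 * 11^16384 * 11^65536 * 11^131072 = 13 (mod 23); answer 13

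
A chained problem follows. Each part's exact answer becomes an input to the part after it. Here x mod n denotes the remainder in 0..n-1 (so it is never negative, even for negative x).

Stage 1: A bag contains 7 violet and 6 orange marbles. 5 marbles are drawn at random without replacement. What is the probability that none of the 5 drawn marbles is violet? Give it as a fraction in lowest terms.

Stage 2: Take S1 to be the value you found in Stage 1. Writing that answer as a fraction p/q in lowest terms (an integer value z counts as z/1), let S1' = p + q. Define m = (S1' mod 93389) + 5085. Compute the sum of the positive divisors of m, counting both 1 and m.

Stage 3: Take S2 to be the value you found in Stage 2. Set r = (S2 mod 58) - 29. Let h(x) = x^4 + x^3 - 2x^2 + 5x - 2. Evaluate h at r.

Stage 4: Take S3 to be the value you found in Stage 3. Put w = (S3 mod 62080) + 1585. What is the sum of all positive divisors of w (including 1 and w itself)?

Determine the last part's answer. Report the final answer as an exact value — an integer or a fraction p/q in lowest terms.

Stage 1: total draws C(13,5) = 1287; favorable C(6,5) = 6; P = 2/429; answer 2/429
Stage 2: S1 = 2/429; threaded value p + q = 431; m = 5516; 5516 = 2^2 * 7 * 197; sigma = (1 + 2 + 4) * (1 + 7) * (1 + 197) = 7 * 8 * 198 = 11088; answer 11088
Stage 3: S2 = 11088; r = -19; 1*(-19)^4 + 1*(-19)^3 - 2*(-19)^2 + 5*(-19)^1 - 2 = (130321) + (-6859) + (-722) + (-95) + (-2) = 122643; answer 122643
Stage 4: S3 = 122643; w = 62148; 62148 = 2^2 * 3 * 5179; sigma = (1 + 2 + 4) * (1 + 3) * (1 + 5179) = 7 * 4 * 5180 = 145040; answer 145040

145040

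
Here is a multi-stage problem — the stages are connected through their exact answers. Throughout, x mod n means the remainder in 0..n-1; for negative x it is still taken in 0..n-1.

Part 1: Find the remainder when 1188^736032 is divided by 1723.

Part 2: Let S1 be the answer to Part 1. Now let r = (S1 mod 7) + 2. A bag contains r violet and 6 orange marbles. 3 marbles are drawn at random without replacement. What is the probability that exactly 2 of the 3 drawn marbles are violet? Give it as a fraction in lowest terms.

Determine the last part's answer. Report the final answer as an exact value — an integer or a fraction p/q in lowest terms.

Part 1: squarings mod 1723: 1188^1=1188, 1188^2=207, 1188^4=1497, 1188^8=1109, 1188^16=1382, 1188^32=840, 1188^64=893, 1188^128=1423, 1188^256=404, 1188^512=1254, 1188^1024=1140, 1188^2048=458, 1188^4096=1281, 1188^8192=665, 1188^16384=1137, 1188^32768=519, 1188^65536=573, 1188^131072=959, 1188^262144=1322, 1188^524288=562; 1188^736032 = 1188^32 * 1188^256 * 1188^512 * 1188^2048 * 1188^4096 * 1188^8192 * 1188^65536 * 1188^131072 * 1188^524288 = 1 (mod 1723); answer 1
Part 2: S1 = 1; r = 3; total draws C(9,3) = 84; favorable C(3,2)*C(6,1) = 18; P = 3/14; answer 3/14

3/14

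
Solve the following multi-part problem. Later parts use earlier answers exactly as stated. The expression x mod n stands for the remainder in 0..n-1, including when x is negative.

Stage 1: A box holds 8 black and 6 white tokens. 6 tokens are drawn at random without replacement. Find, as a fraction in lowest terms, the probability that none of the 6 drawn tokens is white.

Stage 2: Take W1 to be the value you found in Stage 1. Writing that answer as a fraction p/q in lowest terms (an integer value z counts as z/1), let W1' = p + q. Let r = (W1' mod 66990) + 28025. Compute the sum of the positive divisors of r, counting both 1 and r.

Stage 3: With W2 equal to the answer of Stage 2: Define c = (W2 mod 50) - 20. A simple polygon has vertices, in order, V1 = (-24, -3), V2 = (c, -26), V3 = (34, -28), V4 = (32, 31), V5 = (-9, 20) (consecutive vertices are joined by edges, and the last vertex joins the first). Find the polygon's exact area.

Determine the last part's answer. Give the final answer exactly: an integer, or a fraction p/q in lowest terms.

2442

Stage 1: total draws C(14,6) = 3003; favorable C(8,6) = 28; P = 4/429; answer 4/429
Stage 2: W1 = 4/429; threaded value p + q = 433; r = 28458; 28458 = 2 * 3^3 * 17 * 31; sigma = (1 + 2) * (1 + 3 + 9 + 27) * (1 + 17) * (1 + 31) = 3 * 40 * 18 * 32 = 69120; answer 69120
Stage 3: W2 = 69120; c = 0; cross terms: (-24*-26 - 0*-3)=624, (0*-28 - 34*-26)=884, (34*31 - 32*-28)=1950, (32*20 - -9*31)=919, (-9*-3 - -24*20)=507; twice the area = |4884| = 4884; area = 2442; answer 2442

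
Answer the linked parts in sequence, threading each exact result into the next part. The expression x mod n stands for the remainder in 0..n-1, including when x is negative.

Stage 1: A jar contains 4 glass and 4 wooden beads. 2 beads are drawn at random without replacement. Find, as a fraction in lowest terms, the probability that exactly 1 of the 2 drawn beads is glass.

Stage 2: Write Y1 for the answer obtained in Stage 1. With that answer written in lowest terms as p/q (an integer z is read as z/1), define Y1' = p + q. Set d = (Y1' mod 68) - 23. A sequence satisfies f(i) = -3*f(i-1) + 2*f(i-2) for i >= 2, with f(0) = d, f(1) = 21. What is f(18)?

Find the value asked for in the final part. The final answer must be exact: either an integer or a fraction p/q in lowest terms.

Stage 1: total draws C(8,2) = 28; favorable C(4,1)*C(4,1) = 16; P = 4/7; answer 4/7
Stage 2: Y1 = 4/7; threaded value p + q = 11; d = -12; f(2) = -3*(21) + 2*(-12) = -87; iterating: f(2)=-87, f(3)=303, f(4)=-1083, f(5)=3855, f(6)=-13731, f(7)=48903, f(8)=-174171, f(9)=620319, f(10)=-2209299, f(11)=7868535, f(12)=-28024203, f(13)=99809679, f(14)=-355477443, f(15)=1266051687, f(16)=-4509109947, f(17)=16059433215, f(18)=-57196519539; answer -57196519539

-57196519539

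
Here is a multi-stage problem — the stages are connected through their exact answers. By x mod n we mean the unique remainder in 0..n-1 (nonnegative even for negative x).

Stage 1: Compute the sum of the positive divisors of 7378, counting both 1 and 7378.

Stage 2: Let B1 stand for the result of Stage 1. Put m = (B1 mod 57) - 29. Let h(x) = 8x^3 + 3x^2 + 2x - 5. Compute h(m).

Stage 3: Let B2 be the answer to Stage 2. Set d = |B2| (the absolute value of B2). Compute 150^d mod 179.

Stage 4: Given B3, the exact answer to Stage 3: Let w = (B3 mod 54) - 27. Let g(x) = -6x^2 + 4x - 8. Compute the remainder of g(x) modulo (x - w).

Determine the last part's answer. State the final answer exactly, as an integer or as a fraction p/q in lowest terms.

-424

Stage 1: 7378 = 2 * 7 * 17 * 31; sigma = (1 + 2) * (1 + 7) * (1 + 17) * (1 + 31) = 3 * 8 * 18 * 32 = 13824; answer 13824
Stage 2: B1 = 13824; m = 1; 8*(1)^3 + 3*(1)^2 + 2*(1)^1 - 5 = (8) + (3) + (2) + (-5) = 8; answer 8
Stage 3: B2 = 8; d = 8; squarings mod 179: 150^1=150, 150^2=125, 150^4=52, 150^8=19; 150^8 = 150^8 = 19 (mod 179); answer 19
Stage 4: B3 = 19; w = -8; remainder = value at the root: -6*(-8)^2 + 4*(-8)^1 - 8 = (-384) + (-32) + (-8) = -424; answer -424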